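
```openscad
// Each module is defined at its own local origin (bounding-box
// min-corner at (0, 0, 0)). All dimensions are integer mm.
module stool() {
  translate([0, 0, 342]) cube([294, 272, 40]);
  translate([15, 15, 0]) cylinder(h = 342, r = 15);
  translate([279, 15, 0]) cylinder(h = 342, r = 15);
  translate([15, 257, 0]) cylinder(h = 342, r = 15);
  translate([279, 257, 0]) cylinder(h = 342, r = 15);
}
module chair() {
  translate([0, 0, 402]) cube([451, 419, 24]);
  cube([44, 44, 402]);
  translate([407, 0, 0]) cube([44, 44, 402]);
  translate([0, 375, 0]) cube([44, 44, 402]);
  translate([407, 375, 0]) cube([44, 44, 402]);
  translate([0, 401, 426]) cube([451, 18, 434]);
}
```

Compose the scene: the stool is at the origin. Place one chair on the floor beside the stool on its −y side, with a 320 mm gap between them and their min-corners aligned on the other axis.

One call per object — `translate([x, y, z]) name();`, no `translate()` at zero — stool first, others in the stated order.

stool();
translate([0, -739, 0]) chair();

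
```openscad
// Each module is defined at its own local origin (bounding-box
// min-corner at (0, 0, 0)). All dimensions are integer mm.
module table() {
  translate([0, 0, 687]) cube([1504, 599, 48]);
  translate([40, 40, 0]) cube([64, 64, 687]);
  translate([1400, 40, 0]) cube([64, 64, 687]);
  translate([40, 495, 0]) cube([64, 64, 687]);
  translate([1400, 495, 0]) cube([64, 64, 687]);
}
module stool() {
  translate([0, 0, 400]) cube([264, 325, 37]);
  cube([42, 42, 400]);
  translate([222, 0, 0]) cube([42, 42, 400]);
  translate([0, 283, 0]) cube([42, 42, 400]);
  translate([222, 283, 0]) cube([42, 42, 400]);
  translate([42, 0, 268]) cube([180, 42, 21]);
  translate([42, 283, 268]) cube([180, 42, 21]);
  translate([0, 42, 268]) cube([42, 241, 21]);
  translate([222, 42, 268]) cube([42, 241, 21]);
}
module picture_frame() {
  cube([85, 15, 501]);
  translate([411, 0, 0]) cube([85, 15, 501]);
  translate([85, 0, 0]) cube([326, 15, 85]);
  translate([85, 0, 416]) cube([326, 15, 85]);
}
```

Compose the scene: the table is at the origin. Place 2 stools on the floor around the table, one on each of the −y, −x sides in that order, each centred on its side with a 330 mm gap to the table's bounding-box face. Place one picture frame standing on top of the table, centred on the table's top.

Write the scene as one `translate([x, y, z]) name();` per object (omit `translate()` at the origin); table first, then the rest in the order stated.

table();
translate([620, -655, 0]) stool();
translate([-594, 137, 0]) stool();
translate([504, 292, 735]) picture_frame();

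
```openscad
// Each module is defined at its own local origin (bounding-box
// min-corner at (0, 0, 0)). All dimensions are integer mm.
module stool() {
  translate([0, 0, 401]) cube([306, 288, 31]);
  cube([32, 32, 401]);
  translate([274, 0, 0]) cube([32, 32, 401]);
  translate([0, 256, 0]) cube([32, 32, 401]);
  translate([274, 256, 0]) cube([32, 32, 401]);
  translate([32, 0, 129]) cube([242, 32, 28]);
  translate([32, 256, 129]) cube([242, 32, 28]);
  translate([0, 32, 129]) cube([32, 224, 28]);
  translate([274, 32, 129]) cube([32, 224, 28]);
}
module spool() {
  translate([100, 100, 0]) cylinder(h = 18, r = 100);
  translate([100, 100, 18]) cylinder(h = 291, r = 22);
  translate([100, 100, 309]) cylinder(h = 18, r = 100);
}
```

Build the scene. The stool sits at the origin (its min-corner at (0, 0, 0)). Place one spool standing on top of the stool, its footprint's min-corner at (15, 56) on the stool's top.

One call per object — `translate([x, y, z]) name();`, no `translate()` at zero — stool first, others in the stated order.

stool();
translate([15, 56, 432]) spool();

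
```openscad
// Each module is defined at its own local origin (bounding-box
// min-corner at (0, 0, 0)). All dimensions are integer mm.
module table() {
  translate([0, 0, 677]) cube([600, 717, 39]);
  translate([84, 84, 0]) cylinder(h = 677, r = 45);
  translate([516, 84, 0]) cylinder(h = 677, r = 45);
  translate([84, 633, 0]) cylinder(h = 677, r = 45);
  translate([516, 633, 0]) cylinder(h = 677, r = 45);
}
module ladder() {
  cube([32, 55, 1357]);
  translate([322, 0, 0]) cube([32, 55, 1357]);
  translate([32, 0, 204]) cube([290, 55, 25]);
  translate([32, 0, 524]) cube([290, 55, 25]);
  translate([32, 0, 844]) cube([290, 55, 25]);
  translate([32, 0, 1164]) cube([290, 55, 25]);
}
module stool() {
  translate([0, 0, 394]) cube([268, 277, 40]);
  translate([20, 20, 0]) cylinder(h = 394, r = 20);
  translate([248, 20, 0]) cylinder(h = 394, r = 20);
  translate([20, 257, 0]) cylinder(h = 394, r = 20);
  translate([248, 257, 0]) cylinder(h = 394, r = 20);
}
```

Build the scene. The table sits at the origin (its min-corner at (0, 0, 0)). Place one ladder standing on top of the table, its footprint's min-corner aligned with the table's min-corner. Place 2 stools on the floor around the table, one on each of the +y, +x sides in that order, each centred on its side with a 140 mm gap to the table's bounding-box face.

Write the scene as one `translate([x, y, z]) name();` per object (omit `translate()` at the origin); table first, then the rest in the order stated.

table();
translate([0, 0, 716]) ladder();
translate([166, 857, 0]) stool();
translate([740, 220, 0]) stool();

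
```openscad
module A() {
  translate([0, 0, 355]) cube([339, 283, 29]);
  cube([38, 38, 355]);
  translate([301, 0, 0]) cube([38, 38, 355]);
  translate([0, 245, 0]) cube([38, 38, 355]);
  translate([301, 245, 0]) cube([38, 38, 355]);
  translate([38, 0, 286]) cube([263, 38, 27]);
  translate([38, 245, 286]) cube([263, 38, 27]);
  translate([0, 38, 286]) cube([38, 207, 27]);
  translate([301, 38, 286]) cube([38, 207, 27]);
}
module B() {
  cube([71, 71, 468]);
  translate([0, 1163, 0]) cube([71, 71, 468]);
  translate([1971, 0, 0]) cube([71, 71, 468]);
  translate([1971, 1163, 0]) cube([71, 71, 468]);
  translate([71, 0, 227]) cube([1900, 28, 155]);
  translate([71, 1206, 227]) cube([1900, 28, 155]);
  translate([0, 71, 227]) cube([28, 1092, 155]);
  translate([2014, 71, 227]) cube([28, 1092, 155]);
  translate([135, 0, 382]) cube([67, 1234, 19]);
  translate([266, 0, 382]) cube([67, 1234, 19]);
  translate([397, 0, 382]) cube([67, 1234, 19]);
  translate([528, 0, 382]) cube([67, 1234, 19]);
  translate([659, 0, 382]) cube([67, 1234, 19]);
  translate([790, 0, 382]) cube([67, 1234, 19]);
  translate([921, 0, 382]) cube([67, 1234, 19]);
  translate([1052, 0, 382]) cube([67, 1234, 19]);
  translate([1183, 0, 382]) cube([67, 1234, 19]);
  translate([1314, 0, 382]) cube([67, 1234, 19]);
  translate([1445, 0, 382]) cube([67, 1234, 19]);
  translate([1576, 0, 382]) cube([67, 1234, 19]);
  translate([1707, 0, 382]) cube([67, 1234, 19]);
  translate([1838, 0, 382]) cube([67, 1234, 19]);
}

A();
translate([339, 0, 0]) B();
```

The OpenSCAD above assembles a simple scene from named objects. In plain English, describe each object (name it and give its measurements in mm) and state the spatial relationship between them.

A is a four-legged stool. The seat is 339×283 mm, 29 mm thick, top at z = 384 mm. It stands on four square legs, each 38×38 mm in cross-section, from z = 0 to the seat underside, each flush with a corner of the seat. Four stretchers, 38 mm wide and 27 mm tall, connect adjacent legs with their undersides at z = 286 mm, each running between the inner faces of the legs it joins and aligned with the legs' outer faces on the other axis.

B is a bed frame 2042 mm long (x) by 1234 mm wide (y). Four 71×71 mm corner posts, 468 mm tall, at the corners of the footprint. Four rails of 28 mm thickness and 155 mm height run between adjacent posts with their undersides at z = 227 mm, their outer faces flush with the outside of the frame (the two x-running rails run between the posts' inner faces; the two y-running rails run between the posts' inner faces). 14 slats, each 67 mm wide (x) and 19 mm thick, lie across the top of the two x-running rails, running the full 1234 mm width of the frame in y; the slats are evenly spaced along x between the inner faces of the end posts with equal gaps (rounded down to the nearest mm) at the −x end and between each pair — any rounding remainder accumulates at the +x end.

The bed frame is against the stool's +x side, with their −y faces flush.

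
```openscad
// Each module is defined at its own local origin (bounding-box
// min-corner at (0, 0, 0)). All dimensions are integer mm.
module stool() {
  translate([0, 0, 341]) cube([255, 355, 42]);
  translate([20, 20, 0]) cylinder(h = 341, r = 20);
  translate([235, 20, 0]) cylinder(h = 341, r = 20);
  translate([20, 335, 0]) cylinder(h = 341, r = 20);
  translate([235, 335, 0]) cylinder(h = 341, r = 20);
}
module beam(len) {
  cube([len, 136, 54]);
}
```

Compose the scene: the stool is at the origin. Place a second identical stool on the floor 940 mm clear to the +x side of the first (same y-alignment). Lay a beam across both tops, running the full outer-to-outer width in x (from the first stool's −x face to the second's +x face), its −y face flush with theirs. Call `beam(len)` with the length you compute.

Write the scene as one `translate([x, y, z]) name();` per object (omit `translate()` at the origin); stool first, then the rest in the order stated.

stool();
translate([1195, 0, 0]) stool();
translate([0, 0, 383]) beam(1450);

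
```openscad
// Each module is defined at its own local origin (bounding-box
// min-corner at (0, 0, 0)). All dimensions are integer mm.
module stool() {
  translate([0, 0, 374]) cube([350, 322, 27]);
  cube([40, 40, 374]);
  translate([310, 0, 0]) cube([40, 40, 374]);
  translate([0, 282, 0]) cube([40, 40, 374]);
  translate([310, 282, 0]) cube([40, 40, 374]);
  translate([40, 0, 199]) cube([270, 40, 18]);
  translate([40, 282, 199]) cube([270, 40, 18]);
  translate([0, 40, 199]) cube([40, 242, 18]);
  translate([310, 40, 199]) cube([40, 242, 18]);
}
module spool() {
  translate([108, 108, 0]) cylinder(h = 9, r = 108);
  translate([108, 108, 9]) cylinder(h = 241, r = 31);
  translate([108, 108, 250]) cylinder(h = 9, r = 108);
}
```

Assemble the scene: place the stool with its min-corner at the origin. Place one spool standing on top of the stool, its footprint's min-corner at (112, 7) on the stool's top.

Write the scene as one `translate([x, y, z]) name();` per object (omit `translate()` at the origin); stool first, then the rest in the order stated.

stool();
translate([112, 7, 401]) spool();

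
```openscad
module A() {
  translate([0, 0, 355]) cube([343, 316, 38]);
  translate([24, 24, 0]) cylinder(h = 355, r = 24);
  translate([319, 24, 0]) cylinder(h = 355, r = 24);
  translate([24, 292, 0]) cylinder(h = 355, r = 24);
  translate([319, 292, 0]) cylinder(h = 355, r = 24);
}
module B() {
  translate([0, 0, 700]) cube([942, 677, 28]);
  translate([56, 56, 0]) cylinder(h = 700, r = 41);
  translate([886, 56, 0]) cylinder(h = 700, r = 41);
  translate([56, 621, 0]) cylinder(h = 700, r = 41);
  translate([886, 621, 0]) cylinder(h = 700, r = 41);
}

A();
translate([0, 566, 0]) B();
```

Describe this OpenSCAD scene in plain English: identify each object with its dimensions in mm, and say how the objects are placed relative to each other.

A is a simple wooden stool: a rectangular seat 343 mm (x) by 316 mm (y), 38 mm thick, top face at z = 393 mm, on four round legs, each 48 mm in diameter. The legs rest on z = 0, each leg's axis is inset half a diameter from the nearest pair of seat edges (so the leg's bounding box is flush with the corner).

B is a rectangular dining table. The top is 942×677×28 mm with its upper surface at z = 728 mm. It stands on four round legs of 82 mm diameter, each leg's bounding box inset 15 mm from the nearest pair of top edges, running from the floor to the underside of the top.

The table is on the floor beside the stool on its +y side.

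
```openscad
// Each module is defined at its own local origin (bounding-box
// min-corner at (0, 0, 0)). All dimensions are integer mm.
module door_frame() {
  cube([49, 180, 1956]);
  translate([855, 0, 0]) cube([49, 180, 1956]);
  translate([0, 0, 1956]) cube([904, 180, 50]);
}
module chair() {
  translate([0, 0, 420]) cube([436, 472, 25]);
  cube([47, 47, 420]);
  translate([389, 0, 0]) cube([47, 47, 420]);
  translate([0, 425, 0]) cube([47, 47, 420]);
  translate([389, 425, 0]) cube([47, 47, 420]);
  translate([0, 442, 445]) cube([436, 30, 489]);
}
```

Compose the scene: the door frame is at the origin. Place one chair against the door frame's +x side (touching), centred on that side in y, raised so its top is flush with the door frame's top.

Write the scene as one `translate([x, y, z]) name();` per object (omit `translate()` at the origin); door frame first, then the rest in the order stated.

door_frame();
translate([904, -146, 1072]) chair();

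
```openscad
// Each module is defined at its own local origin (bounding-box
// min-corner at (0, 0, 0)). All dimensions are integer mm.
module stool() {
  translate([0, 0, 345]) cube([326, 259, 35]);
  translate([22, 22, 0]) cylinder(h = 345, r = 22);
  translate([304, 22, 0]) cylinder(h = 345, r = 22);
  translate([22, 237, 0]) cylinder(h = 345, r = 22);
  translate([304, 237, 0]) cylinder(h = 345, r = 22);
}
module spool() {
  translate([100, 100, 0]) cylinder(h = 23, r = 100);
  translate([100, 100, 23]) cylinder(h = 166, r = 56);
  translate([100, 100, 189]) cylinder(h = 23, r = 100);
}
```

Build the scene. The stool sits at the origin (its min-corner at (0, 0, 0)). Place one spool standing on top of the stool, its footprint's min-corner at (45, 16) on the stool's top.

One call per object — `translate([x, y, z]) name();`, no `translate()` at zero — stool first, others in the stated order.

stool();
translate([45, 16, 380]) spool();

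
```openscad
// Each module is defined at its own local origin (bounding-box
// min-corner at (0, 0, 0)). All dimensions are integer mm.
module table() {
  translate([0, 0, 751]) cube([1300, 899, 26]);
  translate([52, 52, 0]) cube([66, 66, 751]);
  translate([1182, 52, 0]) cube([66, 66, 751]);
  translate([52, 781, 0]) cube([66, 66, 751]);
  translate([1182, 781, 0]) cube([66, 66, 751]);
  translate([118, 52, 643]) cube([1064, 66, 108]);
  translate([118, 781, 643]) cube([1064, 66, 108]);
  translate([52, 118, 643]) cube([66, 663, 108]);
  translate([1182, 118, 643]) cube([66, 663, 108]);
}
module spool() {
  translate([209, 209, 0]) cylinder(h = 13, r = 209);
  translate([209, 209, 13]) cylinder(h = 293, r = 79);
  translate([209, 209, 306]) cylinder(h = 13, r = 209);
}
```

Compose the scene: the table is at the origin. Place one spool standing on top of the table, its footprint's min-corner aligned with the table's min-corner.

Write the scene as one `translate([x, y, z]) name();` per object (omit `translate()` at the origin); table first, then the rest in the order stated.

table();
translate([0, 0, 777]) spool();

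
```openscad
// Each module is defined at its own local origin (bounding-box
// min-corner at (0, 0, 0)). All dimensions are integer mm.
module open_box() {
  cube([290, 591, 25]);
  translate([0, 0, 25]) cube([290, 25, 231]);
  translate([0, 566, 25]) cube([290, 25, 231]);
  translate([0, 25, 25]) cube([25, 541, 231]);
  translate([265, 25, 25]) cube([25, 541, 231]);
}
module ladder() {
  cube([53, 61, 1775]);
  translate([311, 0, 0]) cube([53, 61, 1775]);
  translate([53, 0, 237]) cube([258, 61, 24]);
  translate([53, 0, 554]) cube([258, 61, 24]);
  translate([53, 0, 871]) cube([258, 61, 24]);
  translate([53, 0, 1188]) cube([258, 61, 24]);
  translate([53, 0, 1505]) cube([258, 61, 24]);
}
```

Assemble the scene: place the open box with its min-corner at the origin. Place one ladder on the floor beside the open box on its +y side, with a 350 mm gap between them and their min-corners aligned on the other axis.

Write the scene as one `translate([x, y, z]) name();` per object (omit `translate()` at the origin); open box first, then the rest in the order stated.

open_box();
translate([0, 941, 0]) ladder();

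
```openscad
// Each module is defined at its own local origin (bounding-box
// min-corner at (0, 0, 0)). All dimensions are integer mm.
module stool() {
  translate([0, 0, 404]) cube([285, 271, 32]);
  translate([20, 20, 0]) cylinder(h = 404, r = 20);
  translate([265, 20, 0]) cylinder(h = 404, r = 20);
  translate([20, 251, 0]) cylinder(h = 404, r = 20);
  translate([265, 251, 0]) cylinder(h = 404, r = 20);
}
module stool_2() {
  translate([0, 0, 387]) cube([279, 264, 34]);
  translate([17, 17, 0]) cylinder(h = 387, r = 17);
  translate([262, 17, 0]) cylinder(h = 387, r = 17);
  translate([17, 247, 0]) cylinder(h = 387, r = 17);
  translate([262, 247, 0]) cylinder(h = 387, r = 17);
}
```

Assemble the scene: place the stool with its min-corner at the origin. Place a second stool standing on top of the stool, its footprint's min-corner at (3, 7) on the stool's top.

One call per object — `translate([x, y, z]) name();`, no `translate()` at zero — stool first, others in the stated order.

stool();
translate([3, 7, 436]) stool_2();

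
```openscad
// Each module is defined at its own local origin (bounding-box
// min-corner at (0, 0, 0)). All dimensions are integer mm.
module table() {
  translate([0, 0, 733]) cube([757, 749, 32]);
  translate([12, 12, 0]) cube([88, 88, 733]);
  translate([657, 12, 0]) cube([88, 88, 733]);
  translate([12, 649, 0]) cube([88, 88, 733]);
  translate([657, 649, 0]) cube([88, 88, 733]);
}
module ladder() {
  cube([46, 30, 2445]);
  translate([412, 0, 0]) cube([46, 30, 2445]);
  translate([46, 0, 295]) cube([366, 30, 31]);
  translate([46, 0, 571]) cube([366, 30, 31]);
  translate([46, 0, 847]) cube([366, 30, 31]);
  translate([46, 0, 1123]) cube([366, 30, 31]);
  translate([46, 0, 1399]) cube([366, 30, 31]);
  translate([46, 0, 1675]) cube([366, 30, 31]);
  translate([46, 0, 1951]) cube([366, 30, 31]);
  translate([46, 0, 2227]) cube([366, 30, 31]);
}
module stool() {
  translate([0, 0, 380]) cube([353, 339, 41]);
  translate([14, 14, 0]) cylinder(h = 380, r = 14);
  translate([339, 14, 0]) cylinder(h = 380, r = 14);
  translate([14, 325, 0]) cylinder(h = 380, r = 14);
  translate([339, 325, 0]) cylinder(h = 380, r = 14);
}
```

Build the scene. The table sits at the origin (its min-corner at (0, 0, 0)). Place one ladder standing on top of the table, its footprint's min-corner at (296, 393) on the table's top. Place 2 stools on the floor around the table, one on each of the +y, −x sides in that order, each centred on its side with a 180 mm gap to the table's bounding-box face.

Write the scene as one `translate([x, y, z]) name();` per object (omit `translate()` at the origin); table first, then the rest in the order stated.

table();
translate([296, 393, 765]) ladder();
translate([202, 929, 0]) stool();
translate([-533, 205, 0]) stool();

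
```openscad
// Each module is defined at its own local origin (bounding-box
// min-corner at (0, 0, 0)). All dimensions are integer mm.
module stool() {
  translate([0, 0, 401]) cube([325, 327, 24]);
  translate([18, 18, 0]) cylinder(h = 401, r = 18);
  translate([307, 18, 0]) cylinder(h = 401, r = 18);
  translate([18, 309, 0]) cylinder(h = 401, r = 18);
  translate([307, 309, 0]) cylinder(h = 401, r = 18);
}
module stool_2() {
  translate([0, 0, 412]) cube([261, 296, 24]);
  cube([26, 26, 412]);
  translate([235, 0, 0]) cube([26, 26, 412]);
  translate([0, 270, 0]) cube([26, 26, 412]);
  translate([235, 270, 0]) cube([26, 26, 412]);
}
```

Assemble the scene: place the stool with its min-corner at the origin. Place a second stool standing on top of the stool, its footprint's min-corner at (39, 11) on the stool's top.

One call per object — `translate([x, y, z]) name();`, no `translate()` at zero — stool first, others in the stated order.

stool();
translate([39, 11, 425]) stool_2();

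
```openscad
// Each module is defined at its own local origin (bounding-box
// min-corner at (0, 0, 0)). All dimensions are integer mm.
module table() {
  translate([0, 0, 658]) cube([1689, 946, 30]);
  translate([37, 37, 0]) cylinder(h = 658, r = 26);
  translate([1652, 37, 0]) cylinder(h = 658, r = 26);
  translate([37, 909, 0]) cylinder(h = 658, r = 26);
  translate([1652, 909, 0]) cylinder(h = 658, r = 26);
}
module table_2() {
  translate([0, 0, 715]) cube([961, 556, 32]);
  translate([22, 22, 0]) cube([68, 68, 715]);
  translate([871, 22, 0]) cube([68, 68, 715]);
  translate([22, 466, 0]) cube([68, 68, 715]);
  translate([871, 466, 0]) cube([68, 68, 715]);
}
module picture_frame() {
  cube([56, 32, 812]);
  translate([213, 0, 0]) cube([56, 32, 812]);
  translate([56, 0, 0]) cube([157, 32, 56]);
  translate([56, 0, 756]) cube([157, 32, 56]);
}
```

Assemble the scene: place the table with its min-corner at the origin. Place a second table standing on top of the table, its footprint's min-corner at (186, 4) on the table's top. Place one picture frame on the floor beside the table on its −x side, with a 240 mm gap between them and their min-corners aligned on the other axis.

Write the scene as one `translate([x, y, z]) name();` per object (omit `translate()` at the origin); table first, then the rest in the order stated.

table();
translate([186, 4, 688]) table_2();
translate([-509, 0, 0]) picture_frame();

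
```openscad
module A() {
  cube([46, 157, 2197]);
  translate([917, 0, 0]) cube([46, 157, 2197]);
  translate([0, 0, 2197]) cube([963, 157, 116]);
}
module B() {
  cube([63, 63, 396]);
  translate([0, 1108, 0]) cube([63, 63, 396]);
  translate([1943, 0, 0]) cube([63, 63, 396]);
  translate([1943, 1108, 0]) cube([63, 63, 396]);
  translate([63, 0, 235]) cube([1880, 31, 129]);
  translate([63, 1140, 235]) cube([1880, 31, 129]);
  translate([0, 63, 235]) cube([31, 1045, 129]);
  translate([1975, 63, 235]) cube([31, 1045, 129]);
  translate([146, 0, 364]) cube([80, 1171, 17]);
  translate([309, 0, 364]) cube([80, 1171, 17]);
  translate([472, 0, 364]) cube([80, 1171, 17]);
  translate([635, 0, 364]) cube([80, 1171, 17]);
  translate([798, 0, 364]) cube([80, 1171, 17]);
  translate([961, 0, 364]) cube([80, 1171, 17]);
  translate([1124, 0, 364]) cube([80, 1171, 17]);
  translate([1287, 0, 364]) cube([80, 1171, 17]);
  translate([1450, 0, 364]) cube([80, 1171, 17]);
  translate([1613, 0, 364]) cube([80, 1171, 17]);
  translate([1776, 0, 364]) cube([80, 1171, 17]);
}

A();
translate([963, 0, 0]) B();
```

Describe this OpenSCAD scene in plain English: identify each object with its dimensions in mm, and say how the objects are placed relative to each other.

A is a rectangular door frame: two vertical jambs of 46×157 mm section, 2197 mm tall, with a clear opening 871 mm wide between their inner faces. A header 116 mm tall and 157 mm deep lies on top of the jambs and spans the full outside width.

B is a bed frame 2006 mm long (x) by 1171 mm wide (y). Four 63×63 mm corner posts, 396 mm tall, at the corners of the footprint. Four rails of 31 mm thickness and 129 mm height run between adjacent posts with their undersides at z = 235 mm, their outer faces flush with the outside of the frame (the two x-running rails run between the posts' inner faces; the two y-running rails run between the posts' inner faces). 11 slats, each 80 mm wide (x) and 17 mm thick, lie across the top of the two x-running rails, running the full 1171 mm width of the frame in y; the slats are evenly spaced along x between the inner faces of the end posts with equal gaps (rounded down to the nearest mm) at the −x end and between each pair — any rounding remainder accumulates at the +x end.

The bed frame is against the door frame's +x side, with their −y faces flush.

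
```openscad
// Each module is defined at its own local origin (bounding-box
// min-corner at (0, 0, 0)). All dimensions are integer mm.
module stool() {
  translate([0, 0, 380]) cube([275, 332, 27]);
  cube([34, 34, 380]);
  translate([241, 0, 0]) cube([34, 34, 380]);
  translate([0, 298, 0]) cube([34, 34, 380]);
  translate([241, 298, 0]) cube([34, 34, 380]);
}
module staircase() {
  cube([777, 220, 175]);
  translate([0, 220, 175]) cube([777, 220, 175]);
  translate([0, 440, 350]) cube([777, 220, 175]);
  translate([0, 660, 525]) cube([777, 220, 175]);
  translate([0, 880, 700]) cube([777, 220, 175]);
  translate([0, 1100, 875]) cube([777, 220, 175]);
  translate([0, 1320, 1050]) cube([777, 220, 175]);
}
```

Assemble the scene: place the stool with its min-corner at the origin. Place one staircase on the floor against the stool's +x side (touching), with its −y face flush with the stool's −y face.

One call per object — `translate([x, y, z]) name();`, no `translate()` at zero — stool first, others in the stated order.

stool();
translate([275, 0, 0]) staircase();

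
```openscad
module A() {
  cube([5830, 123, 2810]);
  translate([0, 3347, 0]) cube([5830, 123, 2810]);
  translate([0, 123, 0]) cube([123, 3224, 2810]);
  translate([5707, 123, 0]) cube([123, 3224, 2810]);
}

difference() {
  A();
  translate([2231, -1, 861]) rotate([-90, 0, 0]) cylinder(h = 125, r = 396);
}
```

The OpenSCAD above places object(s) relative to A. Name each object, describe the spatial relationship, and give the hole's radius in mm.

The subtracted cylinder has r = 396 mm.

A is a house frame. The house frame has a circular hole through its front wall. The hole's radius is 396 mm.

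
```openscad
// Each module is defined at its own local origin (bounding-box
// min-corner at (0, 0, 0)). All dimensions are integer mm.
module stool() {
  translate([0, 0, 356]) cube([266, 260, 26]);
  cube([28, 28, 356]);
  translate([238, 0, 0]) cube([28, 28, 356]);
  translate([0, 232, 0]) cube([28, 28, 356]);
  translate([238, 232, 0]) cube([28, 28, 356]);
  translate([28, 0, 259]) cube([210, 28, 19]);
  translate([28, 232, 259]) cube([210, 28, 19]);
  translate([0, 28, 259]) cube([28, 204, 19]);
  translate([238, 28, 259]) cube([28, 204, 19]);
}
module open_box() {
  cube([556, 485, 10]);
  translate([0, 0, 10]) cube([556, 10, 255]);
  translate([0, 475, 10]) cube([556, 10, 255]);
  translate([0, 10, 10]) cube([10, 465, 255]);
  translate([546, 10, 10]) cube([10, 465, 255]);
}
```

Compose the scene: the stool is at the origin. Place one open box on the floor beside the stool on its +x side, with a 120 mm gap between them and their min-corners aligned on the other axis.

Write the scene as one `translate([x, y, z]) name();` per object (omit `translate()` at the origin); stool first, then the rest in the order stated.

stool();
translate([386, 0, 0]) open_box();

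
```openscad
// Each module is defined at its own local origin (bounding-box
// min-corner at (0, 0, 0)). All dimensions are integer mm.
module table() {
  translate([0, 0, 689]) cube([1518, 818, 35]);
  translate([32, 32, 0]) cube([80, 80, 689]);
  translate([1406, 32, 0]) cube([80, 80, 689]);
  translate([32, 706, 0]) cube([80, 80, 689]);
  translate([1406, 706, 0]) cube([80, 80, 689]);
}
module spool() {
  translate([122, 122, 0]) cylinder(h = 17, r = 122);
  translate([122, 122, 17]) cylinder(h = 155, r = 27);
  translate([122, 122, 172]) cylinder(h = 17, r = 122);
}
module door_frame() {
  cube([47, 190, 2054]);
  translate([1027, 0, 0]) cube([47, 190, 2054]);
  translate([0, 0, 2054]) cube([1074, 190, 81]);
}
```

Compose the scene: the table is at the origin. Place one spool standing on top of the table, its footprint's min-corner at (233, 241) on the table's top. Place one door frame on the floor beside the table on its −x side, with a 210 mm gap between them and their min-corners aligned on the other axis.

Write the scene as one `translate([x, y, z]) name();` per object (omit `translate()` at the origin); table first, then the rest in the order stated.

table();
translate([233, 241, 724]) spool();
translate([-1284, 0, 0]) door_frame();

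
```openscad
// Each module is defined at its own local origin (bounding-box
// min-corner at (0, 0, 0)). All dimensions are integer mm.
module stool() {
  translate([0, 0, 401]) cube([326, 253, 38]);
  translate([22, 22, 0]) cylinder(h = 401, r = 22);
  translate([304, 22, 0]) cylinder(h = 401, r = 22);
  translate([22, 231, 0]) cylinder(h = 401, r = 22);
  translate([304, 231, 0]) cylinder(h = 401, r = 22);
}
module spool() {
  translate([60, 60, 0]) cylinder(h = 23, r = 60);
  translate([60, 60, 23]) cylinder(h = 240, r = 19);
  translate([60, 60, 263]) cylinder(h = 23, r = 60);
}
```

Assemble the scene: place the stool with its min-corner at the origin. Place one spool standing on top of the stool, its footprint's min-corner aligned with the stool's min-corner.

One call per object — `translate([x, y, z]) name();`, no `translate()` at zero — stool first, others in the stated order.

stool();
translate([0, 0, 439]) spool();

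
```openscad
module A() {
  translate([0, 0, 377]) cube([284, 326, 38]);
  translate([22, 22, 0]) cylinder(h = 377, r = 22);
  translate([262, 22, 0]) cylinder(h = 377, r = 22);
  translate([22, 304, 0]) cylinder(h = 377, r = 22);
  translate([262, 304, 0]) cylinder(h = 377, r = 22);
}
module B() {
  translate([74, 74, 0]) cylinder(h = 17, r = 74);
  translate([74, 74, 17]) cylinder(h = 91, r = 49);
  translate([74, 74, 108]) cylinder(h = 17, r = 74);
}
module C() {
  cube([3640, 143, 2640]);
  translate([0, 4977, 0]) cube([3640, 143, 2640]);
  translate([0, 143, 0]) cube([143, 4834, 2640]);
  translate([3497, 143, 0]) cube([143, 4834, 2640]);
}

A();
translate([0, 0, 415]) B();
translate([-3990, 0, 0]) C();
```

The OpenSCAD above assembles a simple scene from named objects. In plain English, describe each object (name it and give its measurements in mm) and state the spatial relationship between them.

A is a four-legged stool. The seat is 284×326 mm, 38 mm thick, top at z = 415 mm. It stands on four round legs, each 44 mm in diameter, from z = 0 to the seat underside, each leg's axis is inset half a diameter from the nearest pair of seat edges (so the leg's bounding box is flush with the corner).

B is a spool: two coaxial disc flanges of radius 74 mm and thickness 17 mm, joined by a core cylinder of radius 49 mm and height 91 mm. The lower flange rests on z = 0 and the three cylinders share a vertical axis.

C is a box-shaped house frame (walls only): outside footprint 3640×5120 mm, wall height 2640 mm, wall thickness 143 mm. The two y-facing walls run the full x-width; the two x-facing walls fit between the inner faces of the y-facing walls.

The spool is on top of the stool. The house frame is on the floor beside the stool on its −x side.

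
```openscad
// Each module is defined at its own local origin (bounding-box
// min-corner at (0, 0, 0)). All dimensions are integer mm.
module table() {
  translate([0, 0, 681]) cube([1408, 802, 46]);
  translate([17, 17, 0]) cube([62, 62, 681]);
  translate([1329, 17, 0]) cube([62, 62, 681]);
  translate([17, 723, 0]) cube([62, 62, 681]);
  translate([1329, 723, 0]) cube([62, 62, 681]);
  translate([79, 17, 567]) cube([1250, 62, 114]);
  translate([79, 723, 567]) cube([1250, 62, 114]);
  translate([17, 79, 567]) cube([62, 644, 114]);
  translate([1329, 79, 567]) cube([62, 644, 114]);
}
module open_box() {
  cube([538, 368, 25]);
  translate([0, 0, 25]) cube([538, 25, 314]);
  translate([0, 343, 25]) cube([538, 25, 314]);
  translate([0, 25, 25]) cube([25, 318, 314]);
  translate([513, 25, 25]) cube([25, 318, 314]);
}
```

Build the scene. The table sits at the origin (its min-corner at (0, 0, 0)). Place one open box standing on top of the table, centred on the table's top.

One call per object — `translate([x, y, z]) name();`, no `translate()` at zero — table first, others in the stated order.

table();
translate([435, 217, 727]) open_box();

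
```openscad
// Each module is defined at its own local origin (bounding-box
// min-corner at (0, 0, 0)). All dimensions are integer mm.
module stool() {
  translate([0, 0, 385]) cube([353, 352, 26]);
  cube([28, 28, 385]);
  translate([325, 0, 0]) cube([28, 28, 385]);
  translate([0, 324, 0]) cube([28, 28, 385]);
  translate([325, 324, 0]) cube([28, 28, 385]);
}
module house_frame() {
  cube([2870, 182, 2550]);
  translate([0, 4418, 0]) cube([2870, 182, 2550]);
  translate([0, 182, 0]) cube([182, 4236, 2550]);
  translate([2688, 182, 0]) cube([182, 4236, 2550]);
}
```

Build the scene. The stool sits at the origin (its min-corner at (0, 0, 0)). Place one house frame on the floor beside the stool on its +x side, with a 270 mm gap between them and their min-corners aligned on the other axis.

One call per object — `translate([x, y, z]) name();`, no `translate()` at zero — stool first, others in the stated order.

stool();
translate([623, 0, 0]) house_frame();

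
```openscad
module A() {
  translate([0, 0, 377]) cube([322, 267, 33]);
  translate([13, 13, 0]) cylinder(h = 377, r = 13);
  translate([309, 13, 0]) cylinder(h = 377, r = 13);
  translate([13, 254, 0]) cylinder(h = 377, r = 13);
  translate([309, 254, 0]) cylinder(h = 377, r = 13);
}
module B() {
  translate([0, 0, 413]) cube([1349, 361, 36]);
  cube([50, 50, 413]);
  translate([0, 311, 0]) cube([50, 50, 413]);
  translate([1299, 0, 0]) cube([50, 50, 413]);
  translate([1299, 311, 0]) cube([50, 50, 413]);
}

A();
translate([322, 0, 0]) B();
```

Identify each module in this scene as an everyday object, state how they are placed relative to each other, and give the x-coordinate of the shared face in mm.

The stool's +x face and the bench's −x face are both at x = 322 mm.

A is a stool. B is a bench. The bench is against the stool's +x side, with their −y faces flush. The x-coordinate of the shared face is 322 mm.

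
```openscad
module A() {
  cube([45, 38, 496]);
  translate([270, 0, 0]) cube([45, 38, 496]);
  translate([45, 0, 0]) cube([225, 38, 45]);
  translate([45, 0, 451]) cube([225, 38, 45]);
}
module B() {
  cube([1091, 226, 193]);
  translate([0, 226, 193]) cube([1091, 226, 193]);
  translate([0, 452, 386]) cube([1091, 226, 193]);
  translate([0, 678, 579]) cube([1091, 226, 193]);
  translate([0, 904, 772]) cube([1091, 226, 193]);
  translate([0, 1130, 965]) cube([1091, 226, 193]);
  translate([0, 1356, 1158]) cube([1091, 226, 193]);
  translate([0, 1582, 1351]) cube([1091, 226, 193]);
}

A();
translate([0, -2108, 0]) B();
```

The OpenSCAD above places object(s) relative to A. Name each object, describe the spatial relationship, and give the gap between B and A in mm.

The staircase's nearest face is 300 mm from the picture frame's −y face.

A is a picture frame. B is a staircase. The staircase is on the floor beside the picture frame on its −y side. The gap between the staircase and the picture frame is 300 mm.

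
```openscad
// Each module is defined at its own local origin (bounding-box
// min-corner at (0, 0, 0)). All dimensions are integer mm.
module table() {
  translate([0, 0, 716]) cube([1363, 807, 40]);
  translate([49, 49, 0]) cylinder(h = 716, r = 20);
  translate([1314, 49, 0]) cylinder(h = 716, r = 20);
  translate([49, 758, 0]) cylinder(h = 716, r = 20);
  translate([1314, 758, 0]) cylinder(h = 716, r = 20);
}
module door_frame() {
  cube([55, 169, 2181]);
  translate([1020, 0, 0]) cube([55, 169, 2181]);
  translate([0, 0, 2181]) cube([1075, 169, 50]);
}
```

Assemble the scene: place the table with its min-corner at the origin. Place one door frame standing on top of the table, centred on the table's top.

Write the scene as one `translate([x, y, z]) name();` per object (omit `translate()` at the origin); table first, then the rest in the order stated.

table();
translate([144, 319, 756]) door_frame();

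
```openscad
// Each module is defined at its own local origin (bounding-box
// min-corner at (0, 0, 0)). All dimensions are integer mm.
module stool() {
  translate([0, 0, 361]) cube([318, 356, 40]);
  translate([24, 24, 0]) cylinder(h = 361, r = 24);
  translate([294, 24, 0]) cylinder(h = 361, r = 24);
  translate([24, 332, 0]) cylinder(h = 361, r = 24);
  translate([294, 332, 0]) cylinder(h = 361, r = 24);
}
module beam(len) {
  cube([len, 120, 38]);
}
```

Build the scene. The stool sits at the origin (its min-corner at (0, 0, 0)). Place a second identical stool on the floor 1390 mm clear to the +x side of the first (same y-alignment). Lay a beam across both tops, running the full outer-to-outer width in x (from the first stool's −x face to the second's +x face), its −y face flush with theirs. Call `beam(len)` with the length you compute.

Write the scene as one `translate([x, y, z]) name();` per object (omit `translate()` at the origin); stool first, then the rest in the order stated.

stool();
translate([1708, 0, 0]) stool();
translate([0, 0, 401]) beam(2026);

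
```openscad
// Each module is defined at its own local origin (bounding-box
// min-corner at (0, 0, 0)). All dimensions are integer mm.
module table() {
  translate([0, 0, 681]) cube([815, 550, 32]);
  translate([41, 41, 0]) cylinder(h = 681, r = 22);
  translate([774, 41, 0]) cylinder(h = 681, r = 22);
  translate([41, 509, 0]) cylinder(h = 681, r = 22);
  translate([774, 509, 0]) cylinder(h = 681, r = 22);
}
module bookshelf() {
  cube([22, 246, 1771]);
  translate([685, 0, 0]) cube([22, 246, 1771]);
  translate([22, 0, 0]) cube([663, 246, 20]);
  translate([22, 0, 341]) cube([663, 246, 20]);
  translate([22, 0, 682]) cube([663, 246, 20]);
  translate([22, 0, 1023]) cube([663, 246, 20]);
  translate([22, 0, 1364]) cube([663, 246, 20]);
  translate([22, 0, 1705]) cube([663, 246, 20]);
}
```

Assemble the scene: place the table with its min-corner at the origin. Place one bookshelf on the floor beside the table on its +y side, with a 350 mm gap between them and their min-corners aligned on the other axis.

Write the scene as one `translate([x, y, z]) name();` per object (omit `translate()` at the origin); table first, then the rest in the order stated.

table();
translate([0, 900, 0]) bookshelf();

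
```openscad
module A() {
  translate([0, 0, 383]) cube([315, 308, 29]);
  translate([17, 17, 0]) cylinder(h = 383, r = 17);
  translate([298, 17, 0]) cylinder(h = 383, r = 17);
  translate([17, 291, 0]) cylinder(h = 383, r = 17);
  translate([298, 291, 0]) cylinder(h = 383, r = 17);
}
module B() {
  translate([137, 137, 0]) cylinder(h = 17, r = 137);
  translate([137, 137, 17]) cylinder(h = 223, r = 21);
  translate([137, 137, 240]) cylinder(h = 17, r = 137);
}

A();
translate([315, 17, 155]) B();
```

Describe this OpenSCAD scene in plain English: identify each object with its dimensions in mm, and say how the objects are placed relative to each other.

A is a four-legged stool. The seat is 315×308 mm, 29 mm thick, top at z = 412 mm. It stands on four round legs, each 34 mm in diameter, from z = 0 to the seat underside, each leg's axis is inset half a diameter from the nearest pair of seat edges (so the leg's bounding box is flush with the corner).

B is a spool: two coaxial disc flanges of radius 137 mm and thickness 17 mm, joined by a core cylinder of radius 21 mm and height 223 mm. The lower flange rests on z = 0 and the three cylinders share a vertical axis.

The spool is beside the stool with their tops flush at z = 412.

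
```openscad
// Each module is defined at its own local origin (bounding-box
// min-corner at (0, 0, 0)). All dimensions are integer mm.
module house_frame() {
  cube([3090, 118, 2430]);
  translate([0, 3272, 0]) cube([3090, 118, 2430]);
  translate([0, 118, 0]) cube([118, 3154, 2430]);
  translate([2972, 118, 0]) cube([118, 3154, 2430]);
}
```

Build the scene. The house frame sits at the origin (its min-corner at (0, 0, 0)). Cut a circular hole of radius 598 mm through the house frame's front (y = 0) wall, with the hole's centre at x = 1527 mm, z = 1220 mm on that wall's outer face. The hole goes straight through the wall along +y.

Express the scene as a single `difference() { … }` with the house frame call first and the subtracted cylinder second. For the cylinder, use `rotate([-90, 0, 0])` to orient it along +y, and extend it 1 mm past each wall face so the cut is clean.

difference() {
  house_frame();
  translate([1527, -1, 1220]) rotate([-90, 0, 0]) cylinder(h = 120, r = 598);
}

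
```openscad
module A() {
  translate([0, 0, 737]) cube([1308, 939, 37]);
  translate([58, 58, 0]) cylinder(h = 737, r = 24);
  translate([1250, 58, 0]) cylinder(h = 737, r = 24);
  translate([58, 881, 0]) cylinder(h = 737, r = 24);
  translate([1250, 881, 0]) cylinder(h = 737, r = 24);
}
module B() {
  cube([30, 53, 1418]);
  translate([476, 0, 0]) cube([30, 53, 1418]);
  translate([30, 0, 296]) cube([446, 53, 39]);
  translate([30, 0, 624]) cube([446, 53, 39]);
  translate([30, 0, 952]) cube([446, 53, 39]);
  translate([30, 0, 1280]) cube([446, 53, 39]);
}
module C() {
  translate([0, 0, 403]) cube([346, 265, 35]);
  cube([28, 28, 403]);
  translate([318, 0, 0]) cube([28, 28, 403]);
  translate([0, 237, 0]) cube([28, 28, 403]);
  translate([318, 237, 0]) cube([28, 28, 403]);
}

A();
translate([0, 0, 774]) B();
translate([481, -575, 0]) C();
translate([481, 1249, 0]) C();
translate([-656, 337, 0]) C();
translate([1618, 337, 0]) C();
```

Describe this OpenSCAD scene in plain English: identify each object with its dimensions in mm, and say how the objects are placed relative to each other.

A is a rectangular dining table. The top is 1308×939×37 mm with its upper surface at z = 774 mm. It stands on four round legs of 48 mm diameter, each leg's bounding box inset 34 mm from the nearest pair of top edges, running from the floor to the underside of the top.

B is a wooden ladder with two side rails of 30×53 mm section and 1418 mm height, set 506 mm apart overall. Between them run 4 rectangular rungs (53 mm deep, 39 mm thick), front faces flush with the rails' −y face. The bottom of the first rung is 296 mm above the floor and each subsequent rung is 328 mm higher than the one below.

C is a four-legged stool. The seat is 346×265 mm, 35 mm thick, top at z = 438 mm. It stands on four square legs, each 28×28 mm in cross-section, from z = 0 to the seat underside, each flush with a corner of the seat.

The ladder is on top of the table. Four stools sit around the table at the −y, +y, −x, +x sides.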